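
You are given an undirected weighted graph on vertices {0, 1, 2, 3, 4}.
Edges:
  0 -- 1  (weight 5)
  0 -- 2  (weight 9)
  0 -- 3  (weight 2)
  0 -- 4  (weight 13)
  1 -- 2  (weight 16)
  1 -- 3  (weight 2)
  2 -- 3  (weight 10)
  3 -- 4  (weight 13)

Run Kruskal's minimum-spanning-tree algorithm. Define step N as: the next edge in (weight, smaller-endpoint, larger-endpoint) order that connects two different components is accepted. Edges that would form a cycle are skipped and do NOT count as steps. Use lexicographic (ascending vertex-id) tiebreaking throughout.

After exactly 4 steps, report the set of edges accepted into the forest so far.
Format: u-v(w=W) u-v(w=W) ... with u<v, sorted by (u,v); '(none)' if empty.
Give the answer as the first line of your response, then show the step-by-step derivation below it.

0-2(w=9) 0-3(w=2) 0-4(w=13) 1-3(w=2)

step 1: add edge 0-3 (w=2); MST = {0-3(w=2)}
step 2: add edge 1-3 (w=2); MST = {0-3(w=2) 1-3(w=2)}
step 3: add edge 0-2 (w=9); MST = {0-2(w=9) 0-3(w=2) 1-3(w=2)}
step 4: add edge 0-4 (w=13); MST = {0-2(w=9) 0-3(w=2) 0-4(w=13) 1-3(w=2)}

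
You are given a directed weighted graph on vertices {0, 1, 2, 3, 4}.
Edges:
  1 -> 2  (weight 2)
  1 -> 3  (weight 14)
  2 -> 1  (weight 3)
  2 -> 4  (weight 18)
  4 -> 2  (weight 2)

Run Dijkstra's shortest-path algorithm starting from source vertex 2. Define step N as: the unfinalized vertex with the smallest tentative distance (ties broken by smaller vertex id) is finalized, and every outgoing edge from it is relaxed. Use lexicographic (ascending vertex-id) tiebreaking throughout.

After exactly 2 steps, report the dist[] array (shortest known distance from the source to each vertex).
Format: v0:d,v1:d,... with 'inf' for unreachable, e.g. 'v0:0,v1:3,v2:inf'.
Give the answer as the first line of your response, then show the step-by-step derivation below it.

v0:inf,v1:3,v2:0,v3:17,v4:18

step 1: dist = v0:inf,v1:3,v2:0,v3:inf,v4:18
step 2: dist = v0:inf,v1:3,v2:0,v3:17,v4:18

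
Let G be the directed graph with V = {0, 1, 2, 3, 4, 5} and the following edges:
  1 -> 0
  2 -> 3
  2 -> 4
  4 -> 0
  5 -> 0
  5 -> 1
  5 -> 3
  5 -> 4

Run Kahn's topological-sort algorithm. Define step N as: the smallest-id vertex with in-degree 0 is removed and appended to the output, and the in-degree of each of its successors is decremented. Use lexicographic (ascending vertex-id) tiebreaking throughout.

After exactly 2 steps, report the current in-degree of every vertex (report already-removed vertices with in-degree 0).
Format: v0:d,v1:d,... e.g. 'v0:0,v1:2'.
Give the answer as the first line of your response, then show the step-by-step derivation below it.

v0:2,v1:0,v2:0,v3:0,v4:0,v5:0

step 1: output 2; order=[2]; indeg=(3,1,0,1,1,0)
step 2: output 5; order=[2,5]; indeg=(2,0,0,0,0,0)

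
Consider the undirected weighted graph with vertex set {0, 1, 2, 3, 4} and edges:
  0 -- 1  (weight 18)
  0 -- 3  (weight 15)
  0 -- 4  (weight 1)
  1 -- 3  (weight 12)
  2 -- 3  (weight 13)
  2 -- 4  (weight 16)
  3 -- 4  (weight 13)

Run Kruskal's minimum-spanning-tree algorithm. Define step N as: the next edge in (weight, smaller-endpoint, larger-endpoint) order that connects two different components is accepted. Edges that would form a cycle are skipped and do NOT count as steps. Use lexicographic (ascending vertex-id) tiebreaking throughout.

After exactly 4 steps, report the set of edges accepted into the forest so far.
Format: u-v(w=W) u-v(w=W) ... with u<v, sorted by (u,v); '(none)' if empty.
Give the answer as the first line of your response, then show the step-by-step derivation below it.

0-4(w=1) 1-3(w=12) 2-3(w=13) 3-4(w=13)

step 1: add edge 0-4 (w=1); MST = {0-4(w=1)}
step 2: add edge 1-3 (w=12); MST = {0-4(w=1) 1-3(w=12)}
step 3: add edge 2-3 (w=13); MST = {0-4(w=1) 1-3(w=12) 2-3(w=13)}
step 4: add edge 3-4 (w=13); MST = {0-4(w=1) 1-3(w=12) 2-3(w=13) 3-4(w=13)}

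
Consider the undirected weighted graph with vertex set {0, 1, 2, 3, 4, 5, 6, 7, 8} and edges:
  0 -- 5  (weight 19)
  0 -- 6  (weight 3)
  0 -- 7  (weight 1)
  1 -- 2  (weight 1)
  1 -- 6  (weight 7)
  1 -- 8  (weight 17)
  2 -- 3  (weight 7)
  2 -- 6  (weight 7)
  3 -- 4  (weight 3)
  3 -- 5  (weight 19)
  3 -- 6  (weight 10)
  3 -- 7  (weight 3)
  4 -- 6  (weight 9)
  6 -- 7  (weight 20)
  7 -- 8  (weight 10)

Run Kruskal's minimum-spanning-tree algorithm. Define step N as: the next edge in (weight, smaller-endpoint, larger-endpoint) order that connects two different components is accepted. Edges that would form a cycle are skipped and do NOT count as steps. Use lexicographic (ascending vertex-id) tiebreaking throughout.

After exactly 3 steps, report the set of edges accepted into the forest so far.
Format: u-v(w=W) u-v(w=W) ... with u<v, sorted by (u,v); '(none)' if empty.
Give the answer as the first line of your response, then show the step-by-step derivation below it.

0-6(w=3) 0-7(w=1) 1-2(w=1)

step 1: add edge 0-7 (w=1); MST = {0-7(w=1)}
step 2: add edge 1-2 (w=1); MST = {0-7(w=1) 1-2(w=1)}
step 3: add edge 0-6 (w=3); MST = {0-6(w=3) 0-7(w=1) 1-2(w=1)}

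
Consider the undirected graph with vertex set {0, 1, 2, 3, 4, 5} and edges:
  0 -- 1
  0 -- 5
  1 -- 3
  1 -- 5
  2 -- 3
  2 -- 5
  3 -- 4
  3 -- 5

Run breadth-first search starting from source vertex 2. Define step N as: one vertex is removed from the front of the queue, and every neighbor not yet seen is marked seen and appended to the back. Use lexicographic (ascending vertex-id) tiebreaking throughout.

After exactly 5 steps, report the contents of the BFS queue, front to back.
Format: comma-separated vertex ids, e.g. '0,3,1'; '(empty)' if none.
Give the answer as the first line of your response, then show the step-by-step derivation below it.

0

step 1: dequeue 2; queue=[3,5]; order=2
step 2: dequeue 3; queue=[5,1,4]; order=2,3
step 3: dequeue 5; queue=[1,4,0]; order=2,3,5
step 4: dequeue 1; queue=[4,0]; order=2,3,5,1
step 5: dequeue 4; queue=[0]; order=2,3,5,1,4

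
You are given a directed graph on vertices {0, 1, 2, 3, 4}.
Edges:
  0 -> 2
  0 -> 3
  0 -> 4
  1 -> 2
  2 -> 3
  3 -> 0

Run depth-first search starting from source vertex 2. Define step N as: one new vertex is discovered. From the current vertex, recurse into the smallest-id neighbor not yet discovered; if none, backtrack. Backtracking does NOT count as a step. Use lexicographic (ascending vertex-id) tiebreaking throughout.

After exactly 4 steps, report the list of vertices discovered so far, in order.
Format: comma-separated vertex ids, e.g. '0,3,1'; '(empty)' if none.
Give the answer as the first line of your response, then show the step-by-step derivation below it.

2,3,0,4

step 1: discover 2; path=2; order=2
step 2: discover 3; path=2>3; order=2,3
step 3: discover 0; path=2>3>0; order=2,3,0
step 4: discover 4; path=2>3>0>4; order=2,3,0,4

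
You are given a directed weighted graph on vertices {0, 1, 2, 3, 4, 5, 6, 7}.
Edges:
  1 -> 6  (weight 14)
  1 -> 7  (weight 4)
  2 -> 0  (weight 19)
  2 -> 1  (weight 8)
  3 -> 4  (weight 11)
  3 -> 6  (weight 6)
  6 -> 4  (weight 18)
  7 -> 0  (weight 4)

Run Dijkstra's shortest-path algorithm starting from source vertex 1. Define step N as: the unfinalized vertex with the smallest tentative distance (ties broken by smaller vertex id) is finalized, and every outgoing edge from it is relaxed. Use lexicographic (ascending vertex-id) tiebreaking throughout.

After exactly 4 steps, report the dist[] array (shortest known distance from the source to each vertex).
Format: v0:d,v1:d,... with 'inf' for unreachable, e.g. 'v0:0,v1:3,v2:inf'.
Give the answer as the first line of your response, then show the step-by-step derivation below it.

v0:8,v1:0,v2:inf,v3:inf,v4:32,v5:inf,v6:14,v7:4

step 1: dist = v0:inf,v1:0,v2:inf,v3:inf,v4:inf,v5:inf,v6:14,v7:4
step 2: dist = v0:8,v1:0,v2:inf,v3:inf,v4:inf,v5:inf,v6:14,v7:4
step 3: dist = v0:8,v1:0,v2:inf,v3:inf,v4:inf,v5:inf,v6:14,v7:4
step 4: dist = v0:8,v1:0,v2:inf,v3:inf,v4:32,v5:inf,v6:14,v7:4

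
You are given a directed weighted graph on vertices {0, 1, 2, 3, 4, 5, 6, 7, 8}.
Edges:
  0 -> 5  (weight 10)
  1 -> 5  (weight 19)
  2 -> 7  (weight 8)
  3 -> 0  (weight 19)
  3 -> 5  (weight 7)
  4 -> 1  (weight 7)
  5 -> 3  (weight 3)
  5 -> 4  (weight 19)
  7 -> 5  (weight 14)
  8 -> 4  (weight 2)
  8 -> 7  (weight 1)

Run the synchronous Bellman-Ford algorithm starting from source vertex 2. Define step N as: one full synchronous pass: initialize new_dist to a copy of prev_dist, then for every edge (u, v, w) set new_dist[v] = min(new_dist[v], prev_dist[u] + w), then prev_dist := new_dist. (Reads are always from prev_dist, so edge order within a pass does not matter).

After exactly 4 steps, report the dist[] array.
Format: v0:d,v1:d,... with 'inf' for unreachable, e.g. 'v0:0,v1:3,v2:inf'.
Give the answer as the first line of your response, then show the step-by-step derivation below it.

v0:44,v1:48,v2:0,v3:25,v4:41,v5:22,v6:inf,v7:8,v8:inf

step 1: dist = v0:inf,v1:inf,v2:0,v3:inf,v4:inf,v5:inf,v6:inf,v7:8,v8:inf
step 2: dist = v0:inf,v1:inf,v2:0,v3:inf,v4:inf,v5:22,v6:inf,v7:8,v8:inf
step 3: dist = v0:inf,v1:inf,v2:0,v3:25,v4:41,v5:22,v6:inf,v7:8,v8:inf
step 4: dist = v0:44,v1:48,v2:0,v3:25,v4:41,v5:22,v6:inf,v7:8,v8:inf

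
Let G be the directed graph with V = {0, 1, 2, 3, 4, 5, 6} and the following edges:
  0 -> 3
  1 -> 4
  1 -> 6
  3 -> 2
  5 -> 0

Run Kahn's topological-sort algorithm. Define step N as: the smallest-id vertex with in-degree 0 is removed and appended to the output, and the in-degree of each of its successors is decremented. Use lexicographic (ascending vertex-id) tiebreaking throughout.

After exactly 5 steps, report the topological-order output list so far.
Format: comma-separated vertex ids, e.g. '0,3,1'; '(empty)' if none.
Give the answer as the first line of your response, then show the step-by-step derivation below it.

1,4,5,0,3

step 1: output 1; order=[1]; indeg=(1,0,1,1,0,0,0)
step 2: output 4; order=[1,4]; indeg=(1,0,1,1,0,0,0)
step 3: output 5; order=[1,4,5]; indeg=(0,0,1,1,0,0,0)
step 4: output 0; order=[1,4,5,0]; indeg=(0,0,1,0,0,0,0)
step 5: output 3; order=[1,4,5,0,3]; indeg=(0,0,0,0,0,0,0)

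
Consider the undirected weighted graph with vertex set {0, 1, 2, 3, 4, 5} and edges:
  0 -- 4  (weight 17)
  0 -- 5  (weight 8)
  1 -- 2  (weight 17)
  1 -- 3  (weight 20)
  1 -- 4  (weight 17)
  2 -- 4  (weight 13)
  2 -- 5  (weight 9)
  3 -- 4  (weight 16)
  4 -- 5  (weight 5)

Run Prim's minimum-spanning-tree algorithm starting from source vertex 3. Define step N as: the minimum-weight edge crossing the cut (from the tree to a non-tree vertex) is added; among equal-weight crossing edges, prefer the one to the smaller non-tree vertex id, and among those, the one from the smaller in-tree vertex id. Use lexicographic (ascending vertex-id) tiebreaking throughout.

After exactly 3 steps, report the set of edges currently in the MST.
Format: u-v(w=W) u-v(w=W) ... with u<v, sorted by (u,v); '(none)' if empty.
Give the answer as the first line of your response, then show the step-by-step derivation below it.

0-5(w=8) 3-4(w=16) 4-5(w=5)

step 1: add edge 3-4 (w=16); MST = {3-4(w=16)}
step 2: add edge 4-5 (w=5); MST = {3-4(w=16) 4-5(w=5)}
step 3: add edge 0-5 (w=8); MST = {0-5(w=8) 3-4(w=16) 4-5(w=5)}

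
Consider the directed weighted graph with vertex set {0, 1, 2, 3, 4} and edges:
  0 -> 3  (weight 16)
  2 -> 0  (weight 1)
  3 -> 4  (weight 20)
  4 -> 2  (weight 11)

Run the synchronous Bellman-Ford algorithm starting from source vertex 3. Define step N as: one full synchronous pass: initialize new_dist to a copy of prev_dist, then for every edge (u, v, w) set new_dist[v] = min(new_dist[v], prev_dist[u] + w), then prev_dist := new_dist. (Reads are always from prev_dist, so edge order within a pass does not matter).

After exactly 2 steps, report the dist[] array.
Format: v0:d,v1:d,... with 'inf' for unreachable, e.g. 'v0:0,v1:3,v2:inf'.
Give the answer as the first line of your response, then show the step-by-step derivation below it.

v0:inf,v1:inf,v2:31,v3:0,v4:20

step 1: dist = v0:inf,v1:inf,v2:inf,v3:0,v4:20
step 2: dist = v0:inf,v1:inf,v2:31,v3:0,v4:20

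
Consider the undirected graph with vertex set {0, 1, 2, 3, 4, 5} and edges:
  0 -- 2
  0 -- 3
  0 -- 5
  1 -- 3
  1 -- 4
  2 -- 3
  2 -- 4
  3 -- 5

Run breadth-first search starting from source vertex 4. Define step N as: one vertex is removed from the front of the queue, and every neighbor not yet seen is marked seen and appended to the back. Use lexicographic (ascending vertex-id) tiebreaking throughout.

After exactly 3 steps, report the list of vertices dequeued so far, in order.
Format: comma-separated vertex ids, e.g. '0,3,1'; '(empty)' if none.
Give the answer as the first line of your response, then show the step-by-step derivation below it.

4,1,2

step 1: dequeue 4; queue=[1,2]; order=4
step 2: dequeue 1; queue=[2,3]; order=4,1
step 3: dequeue 2; queue=[3,0]; order=4,1,2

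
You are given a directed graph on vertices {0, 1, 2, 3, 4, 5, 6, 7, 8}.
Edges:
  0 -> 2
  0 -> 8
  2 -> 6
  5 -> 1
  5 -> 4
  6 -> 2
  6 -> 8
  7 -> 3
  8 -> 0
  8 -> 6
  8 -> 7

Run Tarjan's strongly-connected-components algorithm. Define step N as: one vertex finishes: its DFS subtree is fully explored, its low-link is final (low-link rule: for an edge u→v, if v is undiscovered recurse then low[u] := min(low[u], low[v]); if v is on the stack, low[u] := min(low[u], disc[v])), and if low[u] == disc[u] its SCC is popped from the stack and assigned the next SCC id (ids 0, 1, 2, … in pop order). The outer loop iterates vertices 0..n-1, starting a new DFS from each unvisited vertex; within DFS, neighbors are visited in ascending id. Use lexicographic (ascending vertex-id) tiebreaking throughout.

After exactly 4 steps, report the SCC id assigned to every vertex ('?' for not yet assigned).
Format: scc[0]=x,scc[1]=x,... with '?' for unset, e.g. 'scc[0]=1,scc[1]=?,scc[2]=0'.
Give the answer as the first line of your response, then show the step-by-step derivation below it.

scc[0]=?,scc[1]=?,scc[2]=?,scc[3]=0,scc[4]=?,scc[5]=?,scc[6]=?,scc[7]=1,scc[8]=?

step 1: low=(low[0]=0,low[1]=?,low[2]=1,low[3]=5,low[4]=?,low[5]=?,low[6]=1,low[7]=4,low[8]=0); scc=(scc[0]=?,scc[1]=?,scc[2]=?,scc[3]=0,scc[4]=?,scc[5]=?,scc[6]=?,scc[7]=?,scc[8]=?)
step 2: low=(low[0]=0,low[1]=?,low[2]=1,low[3]=5,low[4]=?,low[5]=?,low[6]=1,low[7]=4,low[8]=0); scc=(scc[0]=?,scc[1]=?,scc[2]=?,scc[3]=0,scc[4]=?,scc[5]=?,scc[6]=?,scc[7]=1,scc[8]=?)
step 3: low=(low[0]=0,low[1]=?,low[2]=1,low[3]=5,low[4]=?,low[5]=?,low[6]=1,low[7]=4,low[8]=0); scc=(scc[0]=?,scc[1]=?,scc[2]=?,scc[3]=0,scc[4]=?,scc[5]=?,scc[6]=?,scc[7]=1,scc[8]=?)
step 4: low=(low[0]=0,low[1]=?,low[2]=1,low[3]=5,low[4]=?,low[5]=?,low[6]=0,low[7]=4,low[8]=0); scc=(scc[0]=?,scc[1]=?,scc[2]=?,scc[3]=0,scc[4]=?,scc[5]=?,scc[6]=?,scc[7]=1,scc[8]=?)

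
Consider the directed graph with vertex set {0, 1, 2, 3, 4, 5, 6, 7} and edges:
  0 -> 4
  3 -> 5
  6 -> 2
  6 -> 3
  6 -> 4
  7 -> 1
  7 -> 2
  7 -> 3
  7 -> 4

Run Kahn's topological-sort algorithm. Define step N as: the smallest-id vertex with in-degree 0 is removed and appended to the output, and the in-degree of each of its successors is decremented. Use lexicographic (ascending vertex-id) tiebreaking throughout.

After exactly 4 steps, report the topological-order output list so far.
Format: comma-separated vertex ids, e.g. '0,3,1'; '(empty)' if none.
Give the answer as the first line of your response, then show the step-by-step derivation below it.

0,6,7,1

step 1: output 0; order=[0]; indeg=(0,1,2,2,2,1,0,0)
step 2: output 6; order=[0,6]; indeg=(0,1,1,1,1,1,0,0)
step 3: output 7; order=[0,6,7]; indeg=(0,0,0,0,0,1,0,0)
step 4: output 1; order=[0,6,7,1]; indeg=(0,0,0,0,0,1,0,0)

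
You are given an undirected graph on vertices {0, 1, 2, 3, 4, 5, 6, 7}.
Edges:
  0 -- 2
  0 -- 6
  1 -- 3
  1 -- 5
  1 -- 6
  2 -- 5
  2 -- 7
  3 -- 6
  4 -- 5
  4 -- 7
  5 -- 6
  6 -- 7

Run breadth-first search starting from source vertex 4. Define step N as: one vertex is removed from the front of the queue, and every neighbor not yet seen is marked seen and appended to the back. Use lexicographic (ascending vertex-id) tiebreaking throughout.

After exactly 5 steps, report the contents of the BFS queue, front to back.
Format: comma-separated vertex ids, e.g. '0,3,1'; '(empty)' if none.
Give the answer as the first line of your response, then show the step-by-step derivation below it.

6,3,0

step 1: dequeue 4; queue=[5,7]; order=4
step 2: dequeue 5; queue=[7,1,2,6]; order=4,5
step 3: dequeue 7; queue=[1,2,6]; order=4,5,7
step 4: dequeue 1; queue=[2,6,3]; order=4,5,7,1
step 5: dequeue 2; queue=[6,3,0]; order=4,5,7,1,2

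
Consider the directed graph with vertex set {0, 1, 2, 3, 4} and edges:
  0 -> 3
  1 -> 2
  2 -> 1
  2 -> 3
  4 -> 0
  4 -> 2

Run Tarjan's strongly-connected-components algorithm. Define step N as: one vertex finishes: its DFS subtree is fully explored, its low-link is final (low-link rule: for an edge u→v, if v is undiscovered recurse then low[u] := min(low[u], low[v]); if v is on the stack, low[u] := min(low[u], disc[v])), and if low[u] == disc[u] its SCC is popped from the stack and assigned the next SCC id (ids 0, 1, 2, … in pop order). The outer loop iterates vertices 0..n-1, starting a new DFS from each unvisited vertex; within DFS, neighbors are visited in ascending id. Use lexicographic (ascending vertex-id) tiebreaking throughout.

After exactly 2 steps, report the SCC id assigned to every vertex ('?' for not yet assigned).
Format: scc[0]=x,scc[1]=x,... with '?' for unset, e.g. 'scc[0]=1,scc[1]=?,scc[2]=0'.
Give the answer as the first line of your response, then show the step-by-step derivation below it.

scc[0]=1,scc[1]=?,scc[2]=?,scc[3]=0,scc[4]=?

step 1: low=(low[0]=0,low[1]=?,low[2]=?,low[3]=1,low[4]=?); scc=(scc[0]=?,scc[1]=?,scc[2]=?,scc[3]=0,scc[4]=?)
step 2: low=(low[0]=0,low[1]=?,low[2]=?,low[3]=1,low[4]=?); scc=(scc[0]=1,scc[1]=?,scc[2]=?,scc[3]=0,scc[4]=?)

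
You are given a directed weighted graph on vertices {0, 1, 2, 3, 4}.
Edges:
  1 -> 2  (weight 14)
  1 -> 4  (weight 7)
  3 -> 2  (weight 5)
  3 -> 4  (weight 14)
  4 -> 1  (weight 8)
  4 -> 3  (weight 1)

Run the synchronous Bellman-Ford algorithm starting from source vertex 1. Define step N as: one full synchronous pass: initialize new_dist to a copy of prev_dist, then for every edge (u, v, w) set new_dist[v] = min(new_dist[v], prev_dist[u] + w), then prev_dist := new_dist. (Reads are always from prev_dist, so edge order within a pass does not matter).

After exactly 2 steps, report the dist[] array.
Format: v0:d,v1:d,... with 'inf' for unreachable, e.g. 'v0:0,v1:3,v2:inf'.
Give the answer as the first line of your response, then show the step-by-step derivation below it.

v0:inf,v1:0,v2:14,v3:8,v4:7

step 1: dist = v0:inf,v1:0,v2:14,v3:inf,v4:7
step 2: dist = v0:inf,v1:0,v2:14,v3:8,v4:7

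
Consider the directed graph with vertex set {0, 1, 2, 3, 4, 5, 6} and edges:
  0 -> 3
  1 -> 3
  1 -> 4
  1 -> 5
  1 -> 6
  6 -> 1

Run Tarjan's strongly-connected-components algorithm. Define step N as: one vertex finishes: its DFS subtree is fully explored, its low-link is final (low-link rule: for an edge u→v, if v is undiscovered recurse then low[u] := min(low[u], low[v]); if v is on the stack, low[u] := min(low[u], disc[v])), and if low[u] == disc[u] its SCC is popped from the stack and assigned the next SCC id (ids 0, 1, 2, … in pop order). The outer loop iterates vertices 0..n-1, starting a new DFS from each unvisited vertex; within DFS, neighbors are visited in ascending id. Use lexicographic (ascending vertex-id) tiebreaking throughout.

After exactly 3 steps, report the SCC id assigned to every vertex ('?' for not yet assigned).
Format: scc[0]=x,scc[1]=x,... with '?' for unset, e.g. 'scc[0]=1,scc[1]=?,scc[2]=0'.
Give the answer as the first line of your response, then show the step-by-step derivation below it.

scc[0]=1,scc[1]=?,scc[2]=?,scc[3]=0,scc[4]=2,scc[5]=?,scc[6]=?

step 1: low=(low[0]=0,low[1]=?,low[2]=?,low[3]=1,low[4]=?,low[5]=?,low[6]=?); scc=(scc[0]=?,scc[1]=?,scc[2]=?,scc[3]=0,scc[4]=?,scc[5]=?,scc[6]=?)
step 2: low=(low[0]=0,low[1]=?,low[2]=?,low[3]=1,low[4]=?,low[5]=?,low[6]=?); scc=(scc[0]=1,scc[1]=?,scc[2]=?,scc[3]=0,scc[4]=?,scc[5]=?,scc[6]=?)
step 3: low=(low[0]=0,low[1]=2,low[2]=?,low[3]=1,low[4]=3,low[5]=?,low[6]=?); scc=(scc[0]=1,scc[1]=?,scc[2]=?,scc[3]=0,scc[4]=2,scc[5]=?,scc[6]=?)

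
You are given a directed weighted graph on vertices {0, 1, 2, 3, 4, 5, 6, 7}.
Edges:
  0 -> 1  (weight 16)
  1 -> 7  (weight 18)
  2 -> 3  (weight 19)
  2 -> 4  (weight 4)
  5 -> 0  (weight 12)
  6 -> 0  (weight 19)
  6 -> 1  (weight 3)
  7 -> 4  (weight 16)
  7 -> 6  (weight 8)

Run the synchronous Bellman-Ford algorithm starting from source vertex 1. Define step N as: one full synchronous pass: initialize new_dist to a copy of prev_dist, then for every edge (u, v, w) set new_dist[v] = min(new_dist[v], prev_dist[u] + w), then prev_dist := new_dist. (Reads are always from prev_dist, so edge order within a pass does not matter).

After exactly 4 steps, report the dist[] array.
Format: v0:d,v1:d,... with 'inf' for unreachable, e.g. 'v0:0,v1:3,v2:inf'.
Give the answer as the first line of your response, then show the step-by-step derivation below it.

v0:45,v1:0,v2:inf,v3:inf,v4:34,v5:inf,v6:26,v7:18

step 1: dist = v0:inf,v1:0,v2:inf,v3:inf,v4:inf,v5:inf,v6:inf,v7:18
step 2: dist = v0:inf,v1:0,v2:inf,v3:inf,v4:34,v5:inf,v6:26,v7:18
step 3: dist = v0:45,v1:0,v2:inf,v3:inf,v4:34,v5:inf,v6:26,v7:18
step 4: dist = v0:45,v1:0,v2:inf,v3:inf,v4:34,v5:inf,v6:26,v7:18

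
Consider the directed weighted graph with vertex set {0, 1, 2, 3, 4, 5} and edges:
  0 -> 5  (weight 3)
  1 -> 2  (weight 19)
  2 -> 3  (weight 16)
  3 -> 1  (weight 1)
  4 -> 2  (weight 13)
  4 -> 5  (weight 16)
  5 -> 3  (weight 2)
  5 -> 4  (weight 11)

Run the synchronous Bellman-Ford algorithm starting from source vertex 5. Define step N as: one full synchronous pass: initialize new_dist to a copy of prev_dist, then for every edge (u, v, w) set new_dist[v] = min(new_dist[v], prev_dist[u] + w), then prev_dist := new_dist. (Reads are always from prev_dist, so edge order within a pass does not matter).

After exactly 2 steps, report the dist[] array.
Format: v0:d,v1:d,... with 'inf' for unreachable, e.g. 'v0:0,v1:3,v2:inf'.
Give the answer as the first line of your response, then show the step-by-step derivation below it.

v0:inf,v1:3,v2:24,v3:2,v4:11,v5:0

step 1: dist = v0:inf,v1:inf,v2:inf,v3:2,v4:11,v5:0
step 2: dist = v0:inf,v1:3,v2:24,v3:2,v4:11,v5:0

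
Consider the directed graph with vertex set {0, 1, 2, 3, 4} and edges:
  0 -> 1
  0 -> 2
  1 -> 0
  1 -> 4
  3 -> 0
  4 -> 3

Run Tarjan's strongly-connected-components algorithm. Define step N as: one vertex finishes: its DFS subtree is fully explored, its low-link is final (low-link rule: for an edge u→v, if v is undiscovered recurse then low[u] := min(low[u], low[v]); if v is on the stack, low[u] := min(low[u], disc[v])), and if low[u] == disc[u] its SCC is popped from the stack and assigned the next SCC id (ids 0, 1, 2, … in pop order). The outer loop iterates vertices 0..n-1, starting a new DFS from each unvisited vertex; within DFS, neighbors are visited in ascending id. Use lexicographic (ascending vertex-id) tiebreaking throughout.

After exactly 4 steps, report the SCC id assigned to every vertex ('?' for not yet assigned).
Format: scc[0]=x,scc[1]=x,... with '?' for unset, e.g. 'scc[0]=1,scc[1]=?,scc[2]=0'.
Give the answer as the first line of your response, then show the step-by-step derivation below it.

scc[0]=?,scc[1]=?,scc[2]=0,scc[3]=?,scc[4]=?

step 1: low=(low[0]=0,low[1]=0,low[2]=?,low[3]=0,low[4]=2); scc=(scc[0]=?,scc[1]=?,scc[2]=?,scc[3]=?,scc[4]=?)
step 2: low=(low[0]=0,low[1]=0,low[2]=?,low[3]=0,low[4]=0); scc=(scc[0]=?,scc[1]=?,scc[2]=?,scc[3]=?,scc[4]=?)
step 3: low=(low[0]=0,low[1]=0,low[2]=?,low[3]=0,low[4]=0); scc=(scc[0]=?,scc[1]=?,scc[2]=?,scc[3]=?,scc[4]=?)
step 4: low=(low[0]=0,low[1]=0,low[2]=4,low[3]=0,low[4]=0); scc=(scc[0]=?,scc[1]=?,scc[2]=0,scc[3]=?,scc[4]=?)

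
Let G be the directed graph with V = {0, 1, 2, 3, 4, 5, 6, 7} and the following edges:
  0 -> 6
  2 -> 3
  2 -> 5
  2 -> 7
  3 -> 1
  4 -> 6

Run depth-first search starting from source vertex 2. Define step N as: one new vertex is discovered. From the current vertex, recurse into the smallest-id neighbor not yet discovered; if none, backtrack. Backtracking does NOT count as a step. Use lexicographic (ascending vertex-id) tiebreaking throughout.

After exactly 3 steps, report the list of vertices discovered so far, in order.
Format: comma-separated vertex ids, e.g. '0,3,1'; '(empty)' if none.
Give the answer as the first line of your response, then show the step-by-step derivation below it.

2,3,1

step 1: discover 2; path=2; order=2
step 2: discover 3; path=2>3; order=2,3
step 3: discover 1; path=2>3>1; order=2,3,1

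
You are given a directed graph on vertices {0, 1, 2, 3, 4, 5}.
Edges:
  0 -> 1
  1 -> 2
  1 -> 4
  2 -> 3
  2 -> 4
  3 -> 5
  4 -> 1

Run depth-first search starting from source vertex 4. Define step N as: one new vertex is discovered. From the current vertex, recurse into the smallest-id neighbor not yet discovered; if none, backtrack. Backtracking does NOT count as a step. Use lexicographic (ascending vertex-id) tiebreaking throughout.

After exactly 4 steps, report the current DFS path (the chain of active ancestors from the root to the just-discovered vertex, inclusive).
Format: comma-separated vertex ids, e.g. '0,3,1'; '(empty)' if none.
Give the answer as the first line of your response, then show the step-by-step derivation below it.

4,1,2,3

step 1: discover 4; path=4; order=4
step 2: discover 1; path=4>1; order=4,1
step 3: discover 2; path=4>1>2; order=4,1,2
step 4: discover 3; path=4>1>2>3; order=4,1,2,3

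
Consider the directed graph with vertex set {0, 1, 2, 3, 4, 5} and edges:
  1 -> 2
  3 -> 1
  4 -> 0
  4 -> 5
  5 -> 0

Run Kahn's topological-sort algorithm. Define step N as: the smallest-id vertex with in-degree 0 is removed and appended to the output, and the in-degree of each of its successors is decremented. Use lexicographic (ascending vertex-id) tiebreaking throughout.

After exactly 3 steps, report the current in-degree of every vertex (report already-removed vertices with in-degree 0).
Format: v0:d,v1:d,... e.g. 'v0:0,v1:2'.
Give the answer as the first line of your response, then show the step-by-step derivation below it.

v0:2,v1:0,v2:0,v3:0,v4:0,v5:1

step 1: output 3; order=[3]; indeg=(2,0,1,0,0,1)
step 2: output 1; order=[3,1]; indeg=(2,0,0,0,0,1)
step 3: output 2; order=[3,1,2]; indeg=(2,0,0,0,0,1)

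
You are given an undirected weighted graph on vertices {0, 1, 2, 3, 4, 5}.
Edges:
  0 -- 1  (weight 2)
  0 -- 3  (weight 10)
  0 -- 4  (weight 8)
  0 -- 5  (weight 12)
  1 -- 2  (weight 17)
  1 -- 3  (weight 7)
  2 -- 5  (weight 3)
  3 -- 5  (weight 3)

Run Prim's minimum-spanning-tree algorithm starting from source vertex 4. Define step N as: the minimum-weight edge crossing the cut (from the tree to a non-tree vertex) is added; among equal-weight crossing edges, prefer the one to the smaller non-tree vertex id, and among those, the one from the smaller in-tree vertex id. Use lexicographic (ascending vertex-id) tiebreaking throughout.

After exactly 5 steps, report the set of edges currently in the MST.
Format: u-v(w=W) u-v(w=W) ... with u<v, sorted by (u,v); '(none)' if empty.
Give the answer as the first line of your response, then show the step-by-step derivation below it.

0-1(w=2) 0-4(w=8) 1-3(w=7) 2-5(w=3) 3-5(w=3)

step 1: add edge 0-4 (w=8); MST = {0-4(w=8)}
step 2: add edge 0-1 (w=2); MST = {0-1(w=2) 0-4(w=8)}
step 3: add edge 1-3 (w=7); MST = {0-1(w=2) 0-4(w=8) 1-3(w=7)}
step 4: add edge 3-5 (w=3); MST = {0-1(w=2) 0-4(w=8) 1-3(w=7) 3-5(w=3)}
step 5: add edge 2-5 (w=3); MST = {0-1(w=2) 0-4(w=8) 1-3(w=7) 2-5(w=3) 3-5(w=3)}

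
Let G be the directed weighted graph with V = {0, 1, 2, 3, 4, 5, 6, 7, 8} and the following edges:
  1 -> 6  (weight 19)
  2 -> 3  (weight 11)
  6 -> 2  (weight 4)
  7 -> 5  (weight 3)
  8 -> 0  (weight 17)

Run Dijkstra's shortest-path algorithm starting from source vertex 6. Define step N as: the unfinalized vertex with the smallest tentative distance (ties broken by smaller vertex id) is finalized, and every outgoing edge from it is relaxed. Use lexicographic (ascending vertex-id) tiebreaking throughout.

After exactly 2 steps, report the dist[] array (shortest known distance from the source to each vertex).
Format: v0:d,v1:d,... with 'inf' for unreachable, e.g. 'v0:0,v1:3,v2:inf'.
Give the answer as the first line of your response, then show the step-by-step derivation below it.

v0:inf,v1:inf,v2:4,v3:15,v4:inf,v5:inf,v6:0,v7:inf,v8:inf

step 1: dist = v0:inf,v1:inf,v2:4,v3:inf,v4:inf,v5:inf,v6:0,v7:inf,v8:inf
step 2: dist = v0:inf,v1:inf,v2:4,v3:15,v4:inf,v5:inf,v6:0,v7:inf,v8:inf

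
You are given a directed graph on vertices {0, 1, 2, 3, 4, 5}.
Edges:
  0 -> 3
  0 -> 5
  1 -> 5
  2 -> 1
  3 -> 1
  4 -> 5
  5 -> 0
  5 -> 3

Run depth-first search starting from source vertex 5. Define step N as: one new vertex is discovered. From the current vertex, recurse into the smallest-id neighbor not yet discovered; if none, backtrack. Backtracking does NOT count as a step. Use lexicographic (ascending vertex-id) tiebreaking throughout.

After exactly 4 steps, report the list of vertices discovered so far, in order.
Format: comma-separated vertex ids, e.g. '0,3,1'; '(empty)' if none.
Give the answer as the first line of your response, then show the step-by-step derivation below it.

5,0,3,1

step 1: discover 5; path=5; order=5
step 2: discover 0; path=5>0; order=5,0
step 3: discover 3; path=5>0>3; order=5,0,3
step 4: discover 1; path=5>0>3>1; order=5,0,3,1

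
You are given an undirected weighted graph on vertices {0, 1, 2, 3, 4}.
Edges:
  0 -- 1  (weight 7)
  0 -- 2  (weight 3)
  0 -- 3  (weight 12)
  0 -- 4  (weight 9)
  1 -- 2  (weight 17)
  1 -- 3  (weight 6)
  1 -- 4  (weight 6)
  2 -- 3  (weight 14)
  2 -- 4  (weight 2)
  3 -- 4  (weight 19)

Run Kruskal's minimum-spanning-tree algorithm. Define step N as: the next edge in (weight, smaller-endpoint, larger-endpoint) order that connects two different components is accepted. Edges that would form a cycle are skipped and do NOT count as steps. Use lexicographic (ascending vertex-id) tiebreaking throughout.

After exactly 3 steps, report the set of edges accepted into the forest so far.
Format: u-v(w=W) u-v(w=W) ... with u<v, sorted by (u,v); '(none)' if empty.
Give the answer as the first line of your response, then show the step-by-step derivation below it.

0-2(w=3) 1-3(w=6) 2-4(w=2)

step 1: add edge 2-4 (w=2); MST = {2-4(w=2)}
step 2: add edge 0-2 (w=3); MST = {0-2(w=3) 2-4(w=2)}
step 3: add edge 1-3 (w=6); MST = {0-2(w=3) 1-3(w=6) 2-4(w=2)}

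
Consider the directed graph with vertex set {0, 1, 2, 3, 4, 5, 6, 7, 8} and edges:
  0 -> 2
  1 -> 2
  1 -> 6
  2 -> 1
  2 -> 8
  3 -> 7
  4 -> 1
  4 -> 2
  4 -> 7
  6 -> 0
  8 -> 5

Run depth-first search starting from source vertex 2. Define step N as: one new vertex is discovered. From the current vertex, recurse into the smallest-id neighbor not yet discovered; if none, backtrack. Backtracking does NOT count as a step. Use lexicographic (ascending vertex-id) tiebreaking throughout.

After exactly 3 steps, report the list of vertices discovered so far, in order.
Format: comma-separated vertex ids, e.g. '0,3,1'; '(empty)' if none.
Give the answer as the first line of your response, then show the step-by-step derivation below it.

2,1,6

step 1: discover 2; path=2; order=2
step 2: discover 1; path=2>1; order=2,1
step 3: discover 6; path=2>1>6; order=2,1,6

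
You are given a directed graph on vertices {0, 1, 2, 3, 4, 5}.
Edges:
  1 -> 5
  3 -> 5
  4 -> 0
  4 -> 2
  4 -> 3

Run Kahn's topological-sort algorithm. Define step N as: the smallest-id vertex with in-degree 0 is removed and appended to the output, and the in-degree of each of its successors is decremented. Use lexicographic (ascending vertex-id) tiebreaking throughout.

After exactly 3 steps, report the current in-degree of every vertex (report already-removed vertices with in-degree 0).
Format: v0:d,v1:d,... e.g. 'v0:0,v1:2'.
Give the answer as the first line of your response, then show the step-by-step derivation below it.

v0:0,v1:0,v2:0,v3:0,v4:0,v5:1

step 1: output 1; order=[1]; indeg=(1,0,1,1,0,1)
step 2: output 4; order=[1,4]; indeg=(0,0,0,0,0,1)
step 3: output 0; order=[1,4,0]; indeg=(0,0,0,0,0,1)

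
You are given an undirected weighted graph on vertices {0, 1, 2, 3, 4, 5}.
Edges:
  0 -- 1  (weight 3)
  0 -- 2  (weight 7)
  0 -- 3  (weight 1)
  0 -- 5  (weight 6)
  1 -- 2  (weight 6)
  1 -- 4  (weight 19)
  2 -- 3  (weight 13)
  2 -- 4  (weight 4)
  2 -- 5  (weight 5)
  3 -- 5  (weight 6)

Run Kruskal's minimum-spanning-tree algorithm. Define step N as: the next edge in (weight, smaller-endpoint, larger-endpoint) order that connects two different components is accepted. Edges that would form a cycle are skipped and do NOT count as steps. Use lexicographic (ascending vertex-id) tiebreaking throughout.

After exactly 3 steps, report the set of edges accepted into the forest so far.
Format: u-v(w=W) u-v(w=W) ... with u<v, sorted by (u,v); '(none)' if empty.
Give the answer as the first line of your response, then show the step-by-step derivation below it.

0-1(w=3) 0-3(w=1) 2-4(w=4)

step 1: add edge 0-3 (w=1); MST = {0-3(w=1)}
step 2: add edge 0-1 (w=3); MST = {0-1(w=3) 0-3(w=1)}
step 3: add edge 2-4 (w=4); MST = {0-1(w=3) 0-3(w=1) 2-4(w=4)}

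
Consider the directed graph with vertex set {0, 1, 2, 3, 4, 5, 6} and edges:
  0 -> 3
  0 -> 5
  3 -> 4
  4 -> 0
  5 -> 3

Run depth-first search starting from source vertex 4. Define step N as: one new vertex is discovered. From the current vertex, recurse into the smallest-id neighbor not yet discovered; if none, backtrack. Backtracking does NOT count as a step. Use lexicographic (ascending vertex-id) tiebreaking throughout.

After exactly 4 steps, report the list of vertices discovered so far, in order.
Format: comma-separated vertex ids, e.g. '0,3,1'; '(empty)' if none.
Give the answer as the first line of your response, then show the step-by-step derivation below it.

4,0,3,5

step 1: discover 4; path=4; order=4
step 2: discover 0; path=4>0; order=4,0
step 3: discover 3; path=4>0>3; order=4,0,3
step 4: discover 5; path=4>0>5; order=4,0,3,5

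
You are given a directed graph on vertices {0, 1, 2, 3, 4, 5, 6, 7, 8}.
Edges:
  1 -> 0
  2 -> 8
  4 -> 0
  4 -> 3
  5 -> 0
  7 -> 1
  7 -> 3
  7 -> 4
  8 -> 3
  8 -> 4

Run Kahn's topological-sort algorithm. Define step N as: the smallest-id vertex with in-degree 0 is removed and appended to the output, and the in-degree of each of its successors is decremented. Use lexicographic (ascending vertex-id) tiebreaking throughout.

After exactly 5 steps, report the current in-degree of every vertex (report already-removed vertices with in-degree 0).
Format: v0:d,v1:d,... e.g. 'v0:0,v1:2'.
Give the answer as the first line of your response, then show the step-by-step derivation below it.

v0:1,v1:0,v2:0,v3:2,v4:1,v5:0,v6:0,v7:0,v8:0

step 1: output 2; order=[2]; indeg=(3,1,0,3,2,0,0,0,0)
step 2: output 5; order=[2,5]; indeg=(2,1,0,3,2,0,0,0,0)
step 3: output 6; order=[2,5,6]; indeg=(2,1,0,3,2,0,0,0,0)
step 4: output 7; order=[2,5,6,7]; indeg=(2,0,0,2,1,0,0,0,0)
step 5: output 1; order=[2,5,6,7,1]; indeg=(1,0,0,2,1,0,0,0,0)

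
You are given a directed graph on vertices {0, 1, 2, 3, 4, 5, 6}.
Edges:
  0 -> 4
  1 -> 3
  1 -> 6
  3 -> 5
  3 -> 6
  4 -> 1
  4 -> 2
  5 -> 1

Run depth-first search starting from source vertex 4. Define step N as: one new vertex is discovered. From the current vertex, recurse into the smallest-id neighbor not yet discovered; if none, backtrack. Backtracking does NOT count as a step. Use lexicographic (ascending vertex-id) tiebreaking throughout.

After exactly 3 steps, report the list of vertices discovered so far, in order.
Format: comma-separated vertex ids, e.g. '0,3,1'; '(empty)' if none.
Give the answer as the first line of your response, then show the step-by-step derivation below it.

4,1,3

step 1: discover 4; path=4; order=4
step 2: discover 1; path=4>1; order=4,1
step 3: discover 3; path=4>1>3; order=4,1,3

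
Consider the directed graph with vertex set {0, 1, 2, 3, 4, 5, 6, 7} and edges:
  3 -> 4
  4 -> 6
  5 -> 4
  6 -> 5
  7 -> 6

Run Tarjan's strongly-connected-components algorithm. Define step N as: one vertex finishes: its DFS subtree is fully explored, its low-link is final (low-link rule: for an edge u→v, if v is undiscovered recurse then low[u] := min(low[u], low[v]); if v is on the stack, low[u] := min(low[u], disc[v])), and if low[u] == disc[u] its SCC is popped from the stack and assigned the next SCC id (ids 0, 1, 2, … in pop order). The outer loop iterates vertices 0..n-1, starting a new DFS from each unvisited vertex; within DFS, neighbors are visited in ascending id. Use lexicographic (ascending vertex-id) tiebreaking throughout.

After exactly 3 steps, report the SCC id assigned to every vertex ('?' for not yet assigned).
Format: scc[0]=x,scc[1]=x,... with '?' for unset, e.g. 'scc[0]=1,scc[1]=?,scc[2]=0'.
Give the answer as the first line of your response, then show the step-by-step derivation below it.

scc[0]=0,scc[1]=1,scc[2]=2,scc[3]=?,scc[4]=?,scc[5]=?,scc[6]=?,scc[7]=?

step 1: low=(low[0]=0,low[1]=?,low[2]=?,low[3]=?,low[4]=?,low[5]=?,low[6]=?,low[7]=?); scc=(scc[0]=0,scc[1]=?,scc[2]=?,scc[3]=?,scc[4]=?,scc[5]=?,scc[6]=?,scc[7]=?)
step 2: low=(low[0]=0,low[1]=1,low[2]=?,low[3]=?,low[4]=?,low[5]=?,low[6]=?,low[7]=?); scc=(scc[0]=0,scc[1]=1,scc[2]=?,scc[3]=?,scc[4]=?,scc[5]=?,scc[6]=?,scc[7]=?)
step 3: low=(low[0]=0,low[1]=1,low[2]=2,low[3]=?,low[4]=?,low[5]=?,low[6]=?,low[7]=?); scc=(scc[0]=0,scc[1]=1,scc[2]=2,scc[3]=?,scc[4]=?,scc[5]=?,scc[6]=?,scc[7]=?)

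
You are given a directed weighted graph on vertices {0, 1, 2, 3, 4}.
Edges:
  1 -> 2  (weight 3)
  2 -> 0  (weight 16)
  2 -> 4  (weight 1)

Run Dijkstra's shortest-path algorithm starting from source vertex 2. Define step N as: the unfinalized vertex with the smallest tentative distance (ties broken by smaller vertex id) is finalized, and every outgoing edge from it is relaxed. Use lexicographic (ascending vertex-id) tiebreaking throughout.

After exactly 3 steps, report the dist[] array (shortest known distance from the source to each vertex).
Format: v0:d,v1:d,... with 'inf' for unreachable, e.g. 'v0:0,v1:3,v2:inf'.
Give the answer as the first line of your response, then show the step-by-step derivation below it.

v0:16,v1:inf,v2:0,v3:inf,v4:1

step 1: dist = v0:16,v1:inf,v2:0,v3:inf,v4:1
step 2: dist = v0:16,v1:inf,v2:0,v3:inf,v4:1
step 3: dist = v0:16,v1:inf,v2:0,v3:inf,v4:1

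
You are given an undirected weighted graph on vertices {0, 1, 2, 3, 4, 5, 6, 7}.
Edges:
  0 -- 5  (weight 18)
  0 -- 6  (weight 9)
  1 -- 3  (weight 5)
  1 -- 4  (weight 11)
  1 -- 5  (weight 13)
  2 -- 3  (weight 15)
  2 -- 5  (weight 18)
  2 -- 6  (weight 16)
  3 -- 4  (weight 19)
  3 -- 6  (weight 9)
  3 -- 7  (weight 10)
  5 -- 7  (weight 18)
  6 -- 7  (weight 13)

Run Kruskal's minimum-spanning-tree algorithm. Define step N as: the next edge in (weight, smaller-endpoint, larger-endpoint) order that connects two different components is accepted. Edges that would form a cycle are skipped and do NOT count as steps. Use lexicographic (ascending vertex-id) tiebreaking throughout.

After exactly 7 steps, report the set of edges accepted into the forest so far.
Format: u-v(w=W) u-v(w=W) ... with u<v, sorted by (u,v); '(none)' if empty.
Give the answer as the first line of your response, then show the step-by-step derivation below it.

0-6(w=9) 1-3(w=5) 1-4(w=11) 1-5(w=13) 2-3(w=15) 3-6(w=9) 3-7(w=10)

step 1: add edge 1-3 (w=5); MST = {1-3(w=5)}
step 2: add edge 0-6 (w=9); MST = {0-6(w=9) 1-3(w=5)}
step 3: add edge 3-6 (w=9); MST = {0-6(w=9) 1-3(w=5) 3-6(w=9)}
step 4: add edge 3-7 (w=10); MST = {0-6(w=9) 1-3(w=5) 3-6(w=9) 3-7(w=10)}
step 5: add edge 1-4 (w=11); MST = {0-6(w=9) 1-3(w=5) 1-4(w=11) 3-6(w=9) 3-7(w=10)}
step 6: add edge 1-5 (w=13); MST = {0-6(w=9) 1-3(w=5) 1-4(w=11) 1-5(w=13) 3-6(w=9) 3-7(w=10)}
step 7: add edge 2-3 (w=15); MST = {0-6(w=9) 1-3(w=5) 1-4(w=11) 1-5(w=13) 2-3(w=15) 3-6(w=9) 3-7(w=10)}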